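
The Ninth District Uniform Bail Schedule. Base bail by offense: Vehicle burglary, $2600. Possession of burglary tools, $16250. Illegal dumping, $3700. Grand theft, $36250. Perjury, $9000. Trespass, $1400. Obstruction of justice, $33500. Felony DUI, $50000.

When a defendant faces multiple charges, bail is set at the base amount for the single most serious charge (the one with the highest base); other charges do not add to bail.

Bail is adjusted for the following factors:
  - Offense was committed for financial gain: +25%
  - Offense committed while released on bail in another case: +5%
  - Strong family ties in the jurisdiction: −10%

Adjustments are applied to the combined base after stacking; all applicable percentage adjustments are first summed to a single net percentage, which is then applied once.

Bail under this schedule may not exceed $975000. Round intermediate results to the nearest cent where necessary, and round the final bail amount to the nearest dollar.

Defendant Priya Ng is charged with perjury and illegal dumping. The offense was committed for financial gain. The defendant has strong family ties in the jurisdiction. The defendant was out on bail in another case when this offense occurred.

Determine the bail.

$10800

Base amounts from the schedule: perjury $9000; illegal dumping $3700.
Stacking rule: use the highest base only. Highest is perjury at $9000. Combined base = $9000.
Net percentage adjustment: +25% +5% −10% = +20%. $9000 × 1.2 = $10800.
$10800 is within the $975000 maximum.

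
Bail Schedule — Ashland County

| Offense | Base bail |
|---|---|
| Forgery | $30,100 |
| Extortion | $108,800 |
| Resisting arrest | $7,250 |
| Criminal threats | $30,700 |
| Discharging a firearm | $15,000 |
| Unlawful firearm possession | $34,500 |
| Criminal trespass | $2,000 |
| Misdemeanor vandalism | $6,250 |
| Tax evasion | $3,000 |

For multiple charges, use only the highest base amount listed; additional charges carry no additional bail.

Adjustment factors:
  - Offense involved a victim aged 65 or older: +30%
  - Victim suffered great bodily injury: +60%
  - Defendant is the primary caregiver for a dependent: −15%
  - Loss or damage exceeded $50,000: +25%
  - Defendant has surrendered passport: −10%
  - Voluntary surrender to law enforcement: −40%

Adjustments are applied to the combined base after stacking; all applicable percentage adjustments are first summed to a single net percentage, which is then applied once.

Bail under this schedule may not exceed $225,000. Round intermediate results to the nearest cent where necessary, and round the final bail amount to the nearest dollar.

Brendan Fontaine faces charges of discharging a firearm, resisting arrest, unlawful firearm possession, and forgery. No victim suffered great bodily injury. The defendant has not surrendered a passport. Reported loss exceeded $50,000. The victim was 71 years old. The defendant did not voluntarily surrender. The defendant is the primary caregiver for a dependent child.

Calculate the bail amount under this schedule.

Base amounts from the schedule: discharging a firearm $15,000; resisting arrest $7,250; unlawful firearm possession $34,500; forgery $30,100.
Stacking rule: use the highest base only. Highest is unlawful firearm possession at $34,500. Combined base = $34,500.
Net percentage adjustment: +30% −15% +25% = +40%. $34,500 × 1.4 = $48,300.
$48,300 is within the $225,000 maximum.

$48,300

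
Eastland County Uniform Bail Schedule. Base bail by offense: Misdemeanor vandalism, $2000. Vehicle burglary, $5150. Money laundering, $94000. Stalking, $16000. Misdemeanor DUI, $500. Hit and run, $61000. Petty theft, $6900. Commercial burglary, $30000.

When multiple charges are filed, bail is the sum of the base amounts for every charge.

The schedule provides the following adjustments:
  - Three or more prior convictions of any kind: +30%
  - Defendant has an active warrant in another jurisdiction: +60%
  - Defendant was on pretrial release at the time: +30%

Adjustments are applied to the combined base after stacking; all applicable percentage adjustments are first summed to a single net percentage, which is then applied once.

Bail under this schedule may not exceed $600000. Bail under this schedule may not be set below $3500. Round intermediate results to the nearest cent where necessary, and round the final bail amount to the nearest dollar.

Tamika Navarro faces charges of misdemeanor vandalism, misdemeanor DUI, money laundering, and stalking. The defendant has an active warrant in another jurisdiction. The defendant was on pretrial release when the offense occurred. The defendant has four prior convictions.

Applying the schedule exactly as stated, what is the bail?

$247500

Base amounts from the schedule: misdemeanor vandalism $2000; misdemeanor DUI $500; money laundering $94000; stalking $16000.
Stacking rule: sum of all bases. $2000 + $500 + $94000 + $16000 = $112500.
Net percentage adjustment: +30% +60% +30% = +120%. $112500 × 2.2 = $247500.
$247500 is within the $600000 maximum.
$247500 is at or above the $3500 minimum.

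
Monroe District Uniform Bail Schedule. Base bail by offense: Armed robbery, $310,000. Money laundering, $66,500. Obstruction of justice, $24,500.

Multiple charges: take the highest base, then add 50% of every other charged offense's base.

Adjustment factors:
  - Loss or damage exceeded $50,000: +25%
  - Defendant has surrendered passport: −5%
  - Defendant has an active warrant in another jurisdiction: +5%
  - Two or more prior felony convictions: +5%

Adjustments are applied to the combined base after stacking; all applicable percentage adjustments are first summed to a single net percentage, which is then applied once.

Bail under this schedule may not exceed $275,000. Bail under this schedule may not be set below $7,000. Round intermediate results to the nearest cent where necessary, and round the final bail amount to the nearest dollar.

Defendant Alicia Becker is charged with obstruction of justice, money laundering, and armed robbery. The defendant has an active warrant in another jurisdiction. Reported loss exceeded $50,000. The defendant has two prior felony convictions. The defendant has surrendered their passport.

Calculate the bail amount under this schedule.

Base amounts from the schedule: obstruction of justice $24,500; money laundering $66,500; armed robbery $310,000.
Stacking rule: highest base plus 50% of each additional charge. Highest is armed robbery at $310,000. Additional: $24,500 × 50% = $12,250; $66,500 × 50% = $33,250. Combined base = $310,000 + $45,500 = $355,500.
Net percentage adjustment: +25% −5% +5% +5% = +30%. $355,500 × 1.3 = $462,150.
Result $462,150 exceeds the maximum of $275,000; bail is capped at $275,000.
$275,000 is at or above the $7,000 minimum.

$275,000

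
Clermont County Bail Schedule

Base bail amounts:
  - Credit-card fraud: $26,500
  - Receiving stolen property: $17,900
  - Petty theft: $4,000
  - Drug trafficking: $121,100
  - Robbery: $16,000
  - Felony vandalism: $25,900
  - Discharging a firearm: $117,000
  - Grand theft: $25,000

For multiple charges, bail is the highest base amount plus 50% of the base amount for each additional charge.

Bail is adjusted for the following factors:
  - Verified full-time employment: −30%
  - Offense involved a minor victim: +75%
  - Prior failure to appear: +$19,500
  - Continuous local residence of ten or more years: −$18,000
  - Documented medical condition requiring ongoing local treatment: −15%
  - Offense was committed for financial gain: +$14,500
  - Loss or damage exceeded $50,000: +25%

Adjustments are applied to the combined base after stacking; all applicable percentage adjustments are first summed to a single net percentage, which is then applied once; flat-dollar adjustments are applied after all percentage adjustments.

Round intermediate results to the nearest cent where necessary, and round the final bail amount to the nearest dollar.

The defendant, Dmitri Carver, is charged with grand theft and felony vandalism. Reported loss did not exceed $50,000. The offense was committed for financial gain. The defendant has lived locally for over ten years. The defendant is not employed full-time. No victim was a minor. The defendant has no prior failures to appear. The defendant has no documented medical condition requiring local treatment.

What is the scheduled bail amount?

$34,900

Base amounts from the schedule: grand theft $25,000; felony vandalism $25,900.
Stacking rule: highest base plus 50% of each additional charge. Highest is felony vandalism at $25,900. Additional: $25,000 × 50% = $12,500. Combined base = $25,900 + $12,500 = $38,400.
Continuous local residence of ten or more years (−$18,000 flat): $38,400 − $18,000 = $20,400.
Offense was committed for financial gain (+$14,500 flat): $20,400 + $14,500 = $34,900.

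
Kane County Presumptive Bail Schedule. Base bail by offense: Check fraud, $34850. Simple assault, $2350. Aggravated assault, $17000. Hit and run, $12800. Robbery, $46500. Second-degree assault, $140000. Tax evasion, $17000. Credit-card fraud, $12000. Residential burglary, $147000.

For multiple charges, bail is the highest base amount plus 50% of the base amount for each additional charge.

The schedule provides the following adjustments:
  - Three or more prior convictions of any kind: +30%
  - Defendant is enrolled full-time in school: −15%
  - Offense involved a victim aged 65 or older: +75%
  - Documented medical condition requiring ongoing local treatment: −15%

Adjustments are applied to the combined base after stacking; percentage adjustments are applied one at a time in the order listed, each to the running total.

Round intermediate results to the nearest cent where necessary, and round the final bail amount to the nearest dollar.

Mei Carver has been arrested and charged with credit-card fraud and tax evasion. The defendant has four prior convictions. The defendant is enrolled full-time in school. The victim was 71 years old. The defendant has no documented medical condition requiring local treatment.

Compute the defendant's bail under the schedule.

$44476

Base amounts from the schedule: credit-card fraud $12000; tax evasion $17000.
Stacking rule: highest base plus 50% of each additional charge. Highest is tax evasion at $17000. Additional: $12000 × 50% = $6000. Combined base = $17000 + $6000 = $23000.
Three or more prior convictions of any kind (+30%): $23000 × 1.3 = $29900.
Defendant is enrolled full-time in school (−15%): $29900 × 0.85 = $25415.
Offense involved a victim aged 65 or older (+75%): $25415 × 1.75 = $44476.25.
Rounded to the nearest dollar: $44476.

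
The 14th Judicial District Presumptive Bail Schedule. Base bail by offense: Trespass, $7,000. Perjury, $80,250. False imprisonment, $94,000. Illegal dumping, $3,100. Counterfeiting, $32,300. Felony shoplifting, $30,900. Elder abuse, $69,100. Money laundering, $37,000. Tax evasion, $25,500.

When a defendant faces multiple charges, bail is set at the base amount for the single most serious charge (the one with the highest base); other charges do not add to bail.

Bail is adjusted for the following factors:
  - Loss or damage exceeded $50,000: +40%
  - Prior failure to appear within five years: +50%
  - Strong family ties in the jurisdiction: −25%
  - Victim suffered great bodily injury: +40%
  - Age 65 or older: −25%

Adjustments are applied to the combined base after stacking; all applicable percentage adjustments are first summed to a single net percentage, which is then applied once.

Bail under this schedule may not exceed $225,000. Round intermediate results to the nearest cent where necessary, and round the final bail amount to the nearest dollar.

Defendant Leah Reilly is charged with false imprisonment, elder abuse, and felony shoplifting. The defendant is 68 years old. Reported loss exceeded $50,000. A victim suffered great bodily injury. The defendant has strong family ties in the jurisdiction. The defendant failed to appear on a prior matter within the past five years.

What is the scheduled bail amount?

Base amounts from the schedule: false imprisonment $94,000; elder abuse $69,100; felony shoplifting $30,900.
Stacking rule: use the highest base only. Highest is false imprisonment at $94,000. Combined base = $94,000.
Net percentage adjustment: +40% +50% −25% +40% −25% = +80%. $94,000 × 1.8 = $169,200.
$169,200 is within the $225,000 maximum.

$169,200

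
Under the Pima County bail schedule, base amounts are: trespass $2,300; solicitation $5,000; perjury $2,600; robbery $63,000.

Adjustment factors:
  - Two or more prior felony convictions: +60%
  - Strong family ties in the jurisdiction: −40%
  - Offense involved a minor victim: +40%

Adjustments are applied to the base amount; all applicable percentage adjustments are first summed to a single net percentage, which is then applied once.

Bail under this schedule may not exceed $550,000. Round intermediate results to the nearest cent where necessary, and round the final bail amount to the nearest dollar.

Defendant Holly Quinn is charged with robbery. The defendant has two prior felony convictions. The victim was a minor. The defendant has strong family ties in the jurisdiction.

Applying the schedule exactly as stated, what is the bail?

$100,800

Base amounts from the schedule: robbery $63,000.
Single charge. Combined base = $63,000.
Net percentage adjustment: +60% −40% +40% = +60%. $63,000 × 1.6 = $100,800.
$100,800 is within the $550,000 maximum.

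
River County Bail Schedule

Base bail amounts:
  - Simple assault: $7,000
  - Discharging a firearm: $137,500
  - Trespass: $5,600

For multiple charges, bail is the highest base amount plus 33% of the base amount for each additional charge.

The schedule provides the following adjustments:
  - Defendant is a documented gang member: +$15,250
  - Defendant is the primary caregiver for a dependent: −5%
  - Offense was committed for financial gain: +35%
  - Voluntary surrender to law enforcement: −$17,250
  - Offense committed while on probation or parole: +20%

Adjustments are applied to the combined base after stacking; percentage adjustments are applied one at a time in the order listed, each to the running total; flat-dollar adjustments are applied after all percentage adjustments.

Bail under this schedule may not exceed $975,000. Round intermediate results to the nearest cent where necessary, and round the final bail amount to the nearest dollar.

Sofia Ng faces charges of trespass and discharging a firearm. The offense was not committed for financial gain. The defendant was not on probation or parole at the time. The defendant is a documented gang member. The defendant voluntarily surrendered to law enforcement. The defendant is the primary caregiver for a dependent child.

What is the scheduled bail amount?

Base amounts from the schedule: trespass $5,600; discharging a firearm $137,500.
Stacking rule: highest base plus 33% of each additional charge. Highest is discharging a firearm at $137,500. Additional: $5,600 × 33% = $1,848. Combined base = $137,500 + $1,848 = $139,348.
Defendant is the primary caregiver for a dependent (−5%): $139,348 × 0.95 = $132,380.60.
Defendant is a documented gang member (+$15,250 flat): $132,380.60 + $15,250 = $147,630.60.
Voluntary surrender to law enforcement (−$17,250 flat): $147,630.60 − $17,250 = $130,380.60.
$130,380.60 is within the $975,000 maximum.
Rounded to the nearest dollar: $130,381.

$130,381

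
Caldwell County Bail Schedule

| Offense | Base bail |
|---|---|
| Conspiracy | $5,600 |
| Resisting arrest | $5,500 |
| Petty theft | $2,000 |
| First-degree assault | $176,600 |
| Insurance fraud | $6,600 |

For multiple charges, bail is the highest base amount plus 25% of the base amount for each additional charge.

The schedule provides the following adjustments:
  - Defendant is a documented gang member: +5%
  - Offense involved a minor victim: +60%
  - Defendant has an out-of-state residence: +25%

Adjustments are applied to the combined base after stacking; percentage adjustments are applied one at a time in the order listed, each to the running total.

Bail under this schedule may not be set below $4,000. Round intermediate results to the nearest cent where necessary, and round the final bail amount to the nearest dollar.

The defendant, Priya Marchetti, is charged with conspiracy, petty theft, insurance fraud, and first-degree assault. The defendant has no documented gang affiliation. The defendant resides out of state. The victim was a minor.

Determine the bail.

Base amounts from the schedule: conspiracy $5,600; petty theft $2,000; insurance fraud $6,600; first-degree assault $176,600.
Stacking rule: highest base plus 25% of each additional charge. Highest is first-degree assault at $176,600. Additional: $5,600 × 25% = $1,400; $2,000 × 25% = $500; $6,600 × 25% = $1,650. Combined base = $176,600 + $3,550 = $180,150.
Offense involved a minor victim (+60%): $180,150 × 1.6 = $288,240.
Defendant has an out-of-state residence (+25%): $288,240 × 1.25 = $360,300.
$360,300 is at or above the $4,000 minimum.

$360,300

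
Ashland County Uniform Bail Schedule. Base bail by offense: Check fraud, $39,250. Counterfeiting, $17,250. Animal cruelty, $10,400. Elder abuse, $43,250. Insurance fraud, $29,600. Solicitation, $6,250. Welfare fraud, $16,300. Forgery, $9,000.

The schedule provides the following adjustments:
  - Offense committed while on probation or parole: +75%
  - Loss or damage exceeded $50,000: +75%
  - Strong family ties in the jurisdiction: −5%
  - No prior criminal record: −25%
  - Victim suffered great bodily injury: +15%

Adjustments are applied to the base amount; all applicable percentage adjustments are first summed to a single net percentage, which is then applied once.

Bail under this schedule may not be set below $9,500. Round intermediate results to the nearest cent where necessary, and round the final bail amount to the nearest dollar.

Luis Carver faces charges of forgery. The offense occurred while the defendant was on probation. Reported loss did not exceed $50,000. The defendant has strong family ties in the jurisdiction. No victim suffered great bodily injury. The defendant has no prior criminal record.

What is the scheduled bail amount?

Base amounts from the schedule: forgery $9,000.
Single charge. Combined base = $9,000.
Net percentage adjustment: +75% −5% −25% = +45%. $9,000 × 1.45 = $13,050.
$13,050 is at or above the $9,500 minimum.

$13,050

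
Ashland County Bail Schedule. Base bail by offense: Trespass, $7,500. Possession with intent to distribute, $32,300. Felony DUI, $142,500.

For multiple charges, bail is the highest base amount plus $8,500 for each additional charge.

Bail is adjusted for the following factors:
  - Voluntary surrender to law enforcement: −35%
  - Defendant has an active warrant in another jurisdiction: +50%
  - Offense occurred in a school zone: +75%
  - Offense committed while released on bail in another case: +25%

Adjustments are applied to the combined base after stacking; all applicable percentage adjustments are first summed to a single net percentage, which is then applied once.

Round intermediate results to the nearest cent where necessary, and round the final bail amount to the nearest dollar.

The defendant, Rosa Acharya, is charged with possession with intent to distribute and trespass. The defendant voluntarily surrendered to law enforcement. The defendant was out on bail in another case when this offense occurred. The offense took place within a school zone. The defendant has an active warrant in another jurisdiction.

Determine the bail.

$87,720

Base amounts from the schedule: possession with intent to distribute $32,300; trespass $7,500.
Stacking rule: highest base plus $8,500 per additional charge. Highest is possession with intent to distribute at $32,300; 1 additional charge → +$8,500. Combined base = $40,800.
Net percentage adjustment: −35% +50% +75% +25% = +115%. $40,800 × 2.15 = $87,720.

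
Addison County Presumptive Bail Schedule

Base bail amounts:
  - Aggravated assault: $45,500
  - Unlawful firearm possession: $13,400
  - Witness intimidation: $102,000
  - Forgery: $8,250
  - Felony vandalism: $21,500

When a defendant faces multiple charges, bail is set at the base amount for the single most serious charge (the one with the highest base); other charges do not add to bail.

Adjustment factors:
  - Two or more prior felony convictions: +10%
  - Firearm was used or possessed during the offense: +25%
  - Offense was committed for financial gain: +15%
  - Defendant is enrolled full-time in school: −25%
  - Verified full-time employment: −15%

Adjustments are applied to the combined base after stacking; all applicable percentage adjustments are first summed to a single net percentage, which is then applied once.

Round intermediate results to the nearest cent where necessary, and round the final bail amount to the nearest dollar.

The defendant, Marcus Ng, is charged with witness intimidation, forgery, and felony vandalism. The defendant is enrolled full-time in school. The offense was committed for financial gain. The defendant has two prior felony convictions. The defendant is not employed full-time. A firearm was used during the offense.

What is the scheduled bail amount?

$127,500

Base amounts from the schedule: witness intimidation $102,000; forgery $8,250; felony vandalism $21,500.
Stacking rule: use the highest base only. Highest is witness intimidation at $102,000. Combined base = $102,000.
Net percentage adjustment: +10% +25% +15% −25% = +25%. $102,000 × 1.25 = $127,500.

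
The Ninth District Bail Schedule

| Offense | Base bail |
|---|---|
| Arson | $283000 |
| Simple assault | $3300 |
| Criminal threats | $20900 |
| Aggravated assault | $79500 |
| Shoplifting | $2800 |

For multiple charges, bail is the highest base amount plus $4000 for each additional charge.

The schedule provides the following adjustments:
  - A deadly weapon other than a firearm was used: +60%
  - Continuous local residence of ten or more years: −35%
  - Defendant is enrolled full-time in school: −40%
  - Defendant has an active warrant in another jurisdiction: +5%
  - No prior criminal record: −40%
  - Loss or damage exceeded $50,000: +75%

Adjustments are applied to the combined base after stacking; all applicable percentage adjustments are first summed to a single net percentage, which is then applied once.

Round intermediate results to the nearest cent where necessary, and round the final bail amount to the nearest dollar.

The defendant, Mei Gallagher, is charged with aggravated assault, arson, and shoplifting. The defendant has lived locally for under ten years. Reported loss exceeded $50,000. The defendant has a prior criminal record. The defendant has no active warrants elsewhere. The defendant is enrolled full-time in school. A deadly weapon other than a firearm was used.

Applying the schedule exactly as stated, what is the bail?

$567450

Base amounts from the schedule: aggravated assault $79500; arson $283000; shoplifting $2800.
Stacking rule: highest base plus $4000 per additional charge. Highest is arson at $283000; 2 additional charges → +$8000. Combined base = $291000.
Net percentage adjustment: +60% −40% +75% = +95%. $291000 × 1.95 = $567450.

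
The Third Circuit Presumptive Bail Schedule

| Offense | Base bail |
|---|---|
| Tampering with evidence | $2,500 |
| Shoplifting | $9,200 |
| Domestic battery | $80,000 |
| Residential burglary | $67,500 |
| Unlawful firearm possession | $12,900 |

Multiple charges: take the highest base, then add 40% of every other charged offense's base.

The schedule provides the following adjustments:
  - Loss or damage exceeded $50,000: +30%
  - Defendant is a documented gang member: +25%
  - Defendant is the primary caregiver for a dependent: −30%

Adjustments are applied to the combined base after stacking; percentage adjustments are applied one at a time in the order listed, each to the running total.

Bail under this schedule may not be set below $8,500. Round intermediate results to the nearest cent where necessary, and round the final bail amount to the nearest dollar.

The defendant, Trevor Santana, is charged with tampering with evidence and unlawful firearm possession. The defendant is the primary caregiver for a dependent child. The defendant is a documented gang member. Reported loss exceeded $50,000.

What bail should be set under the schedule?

$15,811

Base amounts from the schedule: tampering with evidence $2,500; unlawful firearm possession $12,900.
Stacking rule: highest base plus 40% of each additional charge. Highest is unlawful firearm possession at $12,900. Additional: $2,500 × 40% = $1,000. Combined base = $12,900 + $1,000 = $13,900.
Loss or damage exceeded $50,000 (+30%): $13,900 × 1.3 = $18,070.
Defendant is a documented gang member (+25%): $18,070 × 1.25 = $22,587.50.
Defendant is the primary caregiver for a dependent (−30%): $22,587.50 × 0.7 = $15,811.25.
$15,811.25 is at or above the $8,500 minimum.
Rounded to the nearest dollar: $15,811.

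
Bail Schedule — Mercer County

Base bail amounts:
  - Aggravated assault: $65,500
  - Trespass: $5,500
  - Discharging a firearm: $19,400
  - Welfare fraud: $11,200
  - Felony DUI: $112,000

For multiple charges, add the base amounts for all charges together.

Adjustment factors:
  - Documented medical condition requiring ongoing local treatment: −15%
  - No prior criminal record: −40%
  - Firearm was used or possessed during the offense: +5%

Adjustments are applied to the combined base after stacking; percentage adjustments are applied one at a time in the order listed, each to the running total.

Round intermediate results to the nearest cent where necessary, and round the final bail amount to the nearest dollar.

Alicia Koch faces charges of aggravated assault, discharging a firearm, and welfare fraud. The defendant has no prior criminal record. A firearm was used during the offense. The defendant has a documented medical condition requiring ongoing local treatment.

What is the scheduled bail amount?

$51,462

Base amounts from the schedule: aggravated assault $65,500; discharging a firearm $19,400; welfare fraud $11,200.
Stacking rule: sum of all bases. $65,500 + $19,400 + $11,200 = $96,100.
Documented medical condition requiring ongoing local treatment (−15%): $96,100 × 0.85 = $81,685.
No prior criminal record (−40%): $81,685 × 0.6 = $49,011.
Firearm was used or possessed during the offense (+5%): $49,011 × 1.05 = $51,461.55.
Rounded to the nearest dollar: $51,462.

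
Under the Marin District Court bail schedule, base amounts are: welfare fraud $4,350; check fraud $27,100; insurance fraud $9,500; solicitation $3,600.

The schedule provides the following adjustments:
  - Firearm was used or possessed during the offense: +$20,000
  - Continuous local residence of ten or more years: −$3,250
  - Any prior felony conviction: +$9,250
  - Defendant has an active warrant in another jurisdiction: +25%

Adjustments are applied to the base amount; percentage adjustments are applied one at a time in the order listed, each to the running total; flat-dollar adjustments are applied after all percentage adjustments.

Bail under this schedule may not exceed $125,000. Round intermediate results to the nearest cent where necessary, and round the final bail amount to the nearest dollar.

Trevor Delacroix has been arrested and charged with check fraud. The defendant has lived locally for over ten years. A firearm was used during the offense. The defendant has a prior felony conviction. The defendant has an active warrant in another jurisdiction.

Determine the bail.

Base amounts from the schedule: check fraud $27,100.
Single charge. Combined base = $27,100.
Defendant has an active warrant in another jurisdiction (+25%): $27,100 × 1.25 = $33,875.
Firearm was used or possessed during the offense (+$20,000 flat): $33,875 + $20,000 = $53,875.
Continuous local residence of ten or more years (−$3,250 flat): $53,875 − $3,250 = $50,625.
Any prior felony conviction (+$9,250 flat): $50,625 + $9,250 = $59,875.
$59,875 is within the $125,000 maximum.

$59,875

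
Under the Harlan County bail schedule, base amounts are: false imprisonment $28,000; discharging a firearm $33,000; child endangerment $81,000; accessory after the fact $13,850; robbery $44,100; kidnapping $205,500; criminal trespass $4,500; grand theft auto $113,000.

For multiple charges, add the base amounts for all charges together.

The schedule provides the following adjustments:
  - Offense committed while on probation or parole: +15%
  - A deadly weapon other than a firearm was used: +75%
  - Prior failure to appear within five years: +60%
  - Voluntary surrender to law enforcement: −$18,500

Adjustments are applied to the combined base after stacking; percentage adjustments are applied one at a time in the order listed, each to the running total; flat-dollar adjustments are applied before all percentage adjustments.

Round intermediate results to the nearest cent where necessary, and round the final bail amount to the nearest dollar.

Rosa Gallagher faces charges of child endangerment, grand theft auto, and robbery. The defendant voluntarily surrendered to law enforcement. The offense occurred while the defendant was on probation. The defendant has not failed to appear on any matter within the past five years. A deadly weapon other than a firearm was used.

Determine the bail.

$441,945

Base amounts from the schedule: child endangerment $81,000; grand theft auto $113,000; robbery $44,100.
Stacking rule: sum of all bases. $81,000 + $113,000 + $44,100 = $238,100.
Voluntary surrender to law enforcement (−$18,500 flat): $238,100 − $18,500 = $219,600.
Offense committed while on probation or parole (+15%): $219,600 × 1.15 = $252,540.
A deadly weapon other than a firearm was used (+75%): $252,540 × 1.75 = $441,945.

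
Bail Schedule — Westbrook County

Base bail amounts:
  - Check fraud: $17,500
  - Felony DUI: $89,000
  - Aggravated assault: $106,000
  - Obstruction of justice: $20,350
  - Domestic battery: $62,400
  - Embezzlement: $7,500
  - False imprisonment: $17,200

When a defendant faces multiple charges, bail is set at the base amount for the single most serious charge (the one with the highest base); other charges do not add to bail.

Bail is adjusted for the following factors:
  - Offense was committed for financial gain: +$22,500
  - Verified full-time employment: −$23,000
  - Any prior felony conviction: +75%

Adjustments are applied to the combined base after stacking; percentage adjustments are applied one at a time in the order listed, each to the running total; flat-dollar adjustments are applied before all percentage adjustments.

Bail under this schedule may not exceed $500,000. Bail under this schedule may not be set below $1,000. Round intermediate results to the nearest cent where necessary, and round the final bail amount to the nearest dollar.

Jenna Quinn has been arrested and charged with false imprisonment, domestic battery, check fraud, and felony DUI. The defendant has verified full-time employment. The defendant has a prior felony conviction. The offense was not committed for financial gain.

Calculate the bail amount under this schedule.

Base amounts from the schedule: false imprisonment $17,200; domestic battery $62,400; check fraud $17,500; felony DUI $89,000.
Stacking rule: use the highest base only. Highest is felony DUI at $89,000. Combined base = $89,000.
Verified full-time employment (−$23,000 flat): $89,000 − $23,000 = $66,000.
Any prior felony conviction (+75%): $66,000 × 1.75 = $115,500.
$115,500 is within the $500,000 maximum.
$115,500 is at or above the $1,000 minimum.

$115,500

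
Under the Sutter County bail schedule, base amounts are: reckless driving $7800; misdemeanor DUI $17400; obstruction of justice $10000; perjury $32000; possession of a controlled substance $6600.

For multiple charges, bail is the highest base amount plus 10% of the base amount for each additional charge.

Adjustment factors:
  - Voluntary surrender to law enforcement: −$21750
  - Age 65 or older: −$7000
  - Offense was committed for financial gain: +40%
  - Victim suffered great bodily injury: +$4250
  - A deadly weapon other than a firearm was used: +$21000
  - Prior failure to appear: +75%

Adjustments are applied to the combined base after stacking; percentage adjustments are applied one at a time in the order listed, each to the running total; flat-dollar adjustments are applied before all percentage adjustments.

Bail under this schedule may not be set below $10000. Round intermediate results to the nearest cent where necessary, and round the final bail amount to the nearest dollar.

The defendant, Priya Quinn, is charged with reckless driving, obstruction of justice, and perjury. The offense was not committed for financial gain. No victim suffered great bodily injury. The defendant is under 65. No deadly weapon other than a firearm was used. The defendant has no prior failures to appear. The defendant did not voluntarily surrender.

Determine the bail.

$33780

Base amounts from the schedule: reckless driving $7800; obstruction of justice $10000; perjury $32000.
Stacking rule: highest base plus 10% of each additional charge. Highest is perjury at $32000. Additional: $7800 × 10% = $780; $10000 × 10% = $1000. Combined base = $32000 + $1780 = $33780.
No adjustment factors apply to this defendant.
$33780 is at or above the $10000 minimum.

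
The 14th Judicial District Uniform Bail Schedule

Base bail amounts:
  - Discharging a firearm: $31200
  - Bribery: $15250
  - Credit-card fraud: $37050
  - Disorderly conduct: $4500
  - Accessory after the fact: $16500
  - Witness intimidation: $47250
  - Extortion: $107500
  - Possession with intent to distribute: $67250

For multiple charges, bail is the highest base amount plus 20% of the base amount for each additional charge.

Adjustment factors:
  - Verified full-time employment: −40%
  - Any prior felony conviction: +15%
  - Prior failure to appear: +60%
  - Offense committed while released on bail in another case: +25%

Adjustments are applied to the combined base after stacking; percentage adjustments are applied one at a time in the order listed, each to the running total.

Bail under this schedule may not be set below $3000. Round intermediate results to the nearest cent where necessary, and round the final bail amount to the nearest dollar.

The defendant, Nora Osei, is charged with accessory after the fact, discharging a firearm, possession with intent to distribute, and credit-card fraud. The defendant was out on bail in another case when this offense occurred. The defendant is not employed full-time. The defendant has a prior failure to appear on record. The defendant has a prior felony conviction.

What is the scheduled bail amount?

$193660

Base amounts from the schedule: accessory after the fact $16500; discharging a firearm $31200; possession with intent to distribute $67250; credit-card fraud $37050.
Stacking rule: highest base plus 20% of each additional charge. Highest is possession with intent to distribute at $67250. Additional: $16500 × 20% = $3300; $31200 × 20% = $6240; $37050 × 20% = $7410. Combined base = $67250 + $16950 = $84200.
Any prior felony conviction (+15%): $84200 × 1.15 = $96830.
Prior failure to appear (+60%): $96830 × 1.6 = $154928.
Offense committed while released on bail in another case (+25%): $154928 × 1.25 = $193660.
$193660 is at or above the $3000 minimum.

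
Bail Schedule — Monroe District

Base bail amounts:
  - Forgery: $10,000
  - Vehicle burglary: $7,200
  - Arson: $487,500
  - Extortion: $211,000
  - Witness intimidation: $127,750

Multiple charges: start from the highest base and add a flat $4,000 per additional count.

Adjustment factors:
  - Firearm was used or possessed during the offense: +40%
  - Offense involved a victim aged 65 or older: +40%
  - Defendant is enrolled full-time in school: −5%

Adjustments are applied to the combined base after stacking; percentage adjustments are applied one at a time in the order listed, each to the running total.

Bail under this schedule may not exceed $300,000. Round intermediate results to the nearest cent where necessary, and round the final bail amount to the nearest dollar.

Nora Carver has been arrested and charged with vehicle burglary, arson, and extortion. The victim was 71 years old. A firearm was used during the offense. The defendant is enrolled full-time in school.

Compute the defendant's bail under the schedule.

Base amounts from the schedule: vehicle burglary $7,200; arson $487,500; extortion $211,000.
Stacking rule: highest base plus $4,000 per additional charge. Highest is arson at $487,500; 2 additional charges → +$8,000. Combined base = $495,500.
Firearm was used or possessed during the offense (+40%): $495,500 × 1.4 = $693,700.
Offense involved a victim aged 65 or older (+40%): $693,700 × 1.4 = $971,180.
Defendant is enrolled full-time in school (−5%): $971,180 × 0.95 = $922,621.
Result $922,621 exceeds the maximum of $300,000; bail is capped at $300,000.

$300,000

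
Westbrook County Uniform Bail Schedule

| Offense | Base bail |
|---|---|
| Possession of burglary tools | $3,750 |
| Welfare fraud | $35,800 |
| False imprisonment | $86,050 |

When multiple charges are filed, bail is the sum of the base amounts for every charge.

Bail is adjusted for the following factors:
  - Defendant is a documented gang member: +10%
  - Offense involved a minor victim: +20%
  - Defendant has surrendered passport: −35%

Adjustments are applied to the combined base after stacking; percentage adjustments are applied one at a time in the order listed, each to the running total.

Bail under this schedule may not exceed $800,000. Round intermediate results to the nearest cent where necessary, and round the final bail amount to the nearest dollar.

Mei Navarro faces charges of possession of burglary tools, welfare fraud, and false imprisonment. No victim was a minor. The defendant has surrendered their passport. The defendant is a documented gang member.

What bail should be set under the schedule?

$89,804

Base amounts from the schedule: possession of burglary tools $3,750; welfare fraud $35,800; false imprisonment $86,050.
Stacking rule: sum of all bases. $3,750 + $35,800 + $86,050 = $125,600.
Defendant is a documented gang member (+10%): $125,600 × 1.1 = $138,160.
Defendant has surrendered passport (−35%): $138,160 × 0.65 = $89,804.
$89,804 is within the $800,000 maximum.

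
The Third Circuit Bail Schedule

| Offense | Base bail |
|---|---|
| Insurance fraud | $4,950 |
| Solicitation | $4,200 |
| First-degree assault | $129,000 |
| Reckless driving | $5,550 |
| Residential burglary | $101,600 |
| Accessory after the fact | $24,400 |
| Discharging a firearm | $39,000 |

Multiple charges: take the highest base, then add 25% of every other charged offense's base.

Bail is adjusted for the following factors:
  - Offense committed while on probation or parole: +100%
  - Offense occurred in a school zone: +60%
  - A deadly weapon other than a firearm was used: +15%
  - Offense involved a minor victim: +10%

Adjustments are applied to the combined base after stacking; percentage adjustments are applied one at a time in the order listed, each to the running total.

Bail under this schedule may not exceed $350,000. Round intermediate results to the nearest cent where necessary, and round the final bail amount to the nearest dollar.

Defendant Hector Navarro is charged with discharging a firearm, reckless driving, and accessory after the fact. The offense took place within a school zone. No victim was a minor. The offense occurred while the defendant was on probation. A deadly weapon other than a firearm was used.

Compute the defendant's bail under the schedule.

Base amounts from the schedule: discharging a firearm $39,000; reckless driving $5,550; accessory after the fact $24,400.
Stacking rule: highest base plus 25% of each additional charge. Highest is discharging a firearm at $39,000. Additional: $5,550 × 25% = $1,387.50; $24,400 × 25% = $6,100. Combined base = $39,000 + $7,487.50 = $46,487.50.
Offense committed while on probation or parole (+100%): $46,487.50 × 2 = $92,975.
Offense occurred in a school zone (+60%): $92,975 × 1.6 = $148,760.
A deadly weapon other than a firearm was used (+15%): $148,760 × 1.15 = $171,074.
$171,074 is within the $350,000 maximum.

$171,074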